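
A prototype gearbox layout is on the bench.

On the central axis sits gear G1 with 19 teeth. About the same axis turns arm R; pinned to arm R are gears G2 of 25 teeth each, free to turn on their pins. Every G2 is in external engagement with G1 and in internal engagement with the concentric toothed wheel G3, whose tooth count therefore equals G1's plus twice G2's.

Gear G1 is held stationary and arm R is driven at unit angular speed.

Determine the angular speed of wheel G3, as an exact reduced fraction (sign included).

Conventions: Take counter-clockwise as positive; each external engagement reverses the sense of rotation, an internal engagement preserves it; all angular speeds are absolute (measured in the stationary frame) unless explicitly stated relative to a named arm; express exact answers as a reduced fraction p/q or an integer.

88/69

planetary set (19T centre, 25T on arm, 69T internal) — Willis relation
ring teeth: 19 + 2·25 = 69
19(ω_sun−ω_arm) = −69(ω_ring−ω_arm),  ω_sun = 0, ω_arm = 1
ω_ring = 1 − (19/69)(0−1) = 88/69
exact speed ratio = 88/69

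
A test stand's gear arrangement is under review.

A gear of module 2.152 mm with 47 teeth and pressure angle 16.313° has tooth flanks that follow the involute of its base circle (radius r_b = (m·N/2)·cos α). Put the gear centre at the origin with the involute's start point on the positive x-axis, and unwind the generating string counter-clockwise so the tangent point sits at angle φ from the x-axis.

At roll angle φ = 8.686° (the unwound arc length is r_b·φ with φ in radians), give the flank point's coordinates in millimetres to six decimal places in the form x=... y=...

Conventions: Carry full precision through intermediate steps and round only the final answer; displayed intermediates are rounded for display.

class = single-mesh tooth geometry [base-circle involute, m = 2.152, 47T]
pitch radius r_p = m·N/2 = 2.152·47/2 = 50.572000
base radius r_b = r_p·cos α = 50.572000·cos 16.313° = 48.536051
roll angle φ = 8.686° = 0.15159930 rad
x = r_b·(cos φ + φ·sin φ) = 49.090587
y = r_b·(sin φ − φ·cos φ) = 0.056239

x=49.090587 y=0.056239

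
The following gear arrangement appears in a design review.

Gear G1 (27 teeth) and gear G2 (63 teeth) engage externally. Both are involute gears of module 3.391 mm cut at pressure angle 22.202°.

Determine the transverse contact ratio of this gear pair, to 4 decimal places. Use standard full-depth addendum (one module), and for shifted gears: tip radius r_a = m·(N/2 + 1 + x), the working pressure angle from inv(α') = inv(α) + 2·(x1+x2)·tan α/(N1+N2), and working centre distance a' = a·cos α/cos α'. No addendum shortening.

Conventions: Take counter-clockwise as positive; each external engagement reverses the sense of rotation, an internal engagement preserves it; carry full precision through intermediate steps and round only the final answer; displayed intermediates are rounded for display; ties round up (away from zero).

1.6115

single-mesh involute tooth geometry (27T engaging 63T at module 3.391)
base radii: r_b1 = 42.384363, r_b2 = 98.896846
tip radii: r_a1 = 49.169500, r_a2 = 110.207500
no profile shift: α' = α, a' = a
action lengths: √(r_a1²−r_b1²) = 24.923995, √(r_a2²−r_b2²) = 48.632364
base pitch p_b = π·m·cos α = 9.863289
CR = (24.923995 + 48.632364 − 152.595000·sin 22.20200°)/9.863289 = 1.611512
contact ratio ≈ 1.6115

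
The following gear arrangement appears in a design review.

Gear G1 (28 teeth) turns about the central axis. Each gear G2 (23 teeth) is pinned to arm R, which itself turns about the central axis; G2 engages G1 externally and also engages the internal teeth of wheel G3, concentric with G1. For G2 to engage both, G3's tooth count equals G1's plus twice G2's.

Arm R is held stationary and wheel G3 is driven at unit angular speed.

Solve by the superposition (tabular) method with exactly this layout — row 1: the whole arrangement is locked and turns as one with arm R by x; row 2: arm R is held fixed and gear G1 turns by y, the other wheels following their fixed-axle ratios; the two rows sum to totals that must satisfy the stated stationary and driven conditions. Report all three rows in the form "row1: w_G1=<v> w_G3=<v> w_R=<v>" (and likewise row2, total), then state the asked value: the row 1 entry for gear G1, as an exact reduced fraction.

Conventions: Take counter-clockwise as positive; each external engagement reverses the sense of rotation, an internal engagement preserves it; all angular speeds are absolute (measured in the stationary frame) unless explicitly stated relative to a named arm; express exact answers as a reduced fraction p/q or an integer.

row1: w_G1=0 w_G3=0 w_R=0
row2: w_G1=-37/14 w_G3=1 w_R=0
total: w_G1=-37/14 w_G3=1 w_R=0
asked value: 0

recognized (axles ride arm R): planetary set, 28/23/74 teeth
row 1: whole set turns with the arm by x
row 2 — arm fixed, fixed-axis ratios: sun y, ring −(28/74)·y, arm 0
boundary: total ω_arm = x = 0 and total ω_ring = x − (28/74)·y = 1  ⇒  y = -37/14, x = 0
row 2 ring = −(28/74)·(-37/14) = 1
totals (row 1 + row 2): sun 0 + (-37/14) = -37/14, ring 0 + 1 = 1, arm 0 + 0 = 0
asked cell (row1, sun) = 0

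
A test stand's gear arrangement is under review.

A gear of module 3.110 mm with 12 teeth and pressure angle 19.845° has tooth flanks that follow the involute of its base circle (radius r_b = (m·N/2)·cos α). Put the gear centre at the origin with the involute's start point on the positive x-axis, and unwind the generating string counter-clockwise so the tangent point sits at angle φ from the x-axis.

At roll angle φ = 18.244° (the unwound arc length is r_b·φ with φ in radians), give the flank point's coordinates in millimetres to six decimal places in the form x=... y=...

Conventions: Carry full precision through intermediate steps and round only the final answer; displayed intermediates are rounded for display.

x=18.419229 y=0.186975

class = single-mesh tooth geometry [base-circle involute, m = 3.110, 12T]
pitch radius r_p = m·N/2 = 3.110·12/2 = 18.660000
base radius r_b = r_p·cos α = 18.660000·cos 19.845° = 17.551865
roll angle φ = 18.244° = 0.31841787 rad
x = r_b·(cos φ + φ·sin φ) = 18.419229
y = r_b·(sin φ − φ·cos φ) = 0.186975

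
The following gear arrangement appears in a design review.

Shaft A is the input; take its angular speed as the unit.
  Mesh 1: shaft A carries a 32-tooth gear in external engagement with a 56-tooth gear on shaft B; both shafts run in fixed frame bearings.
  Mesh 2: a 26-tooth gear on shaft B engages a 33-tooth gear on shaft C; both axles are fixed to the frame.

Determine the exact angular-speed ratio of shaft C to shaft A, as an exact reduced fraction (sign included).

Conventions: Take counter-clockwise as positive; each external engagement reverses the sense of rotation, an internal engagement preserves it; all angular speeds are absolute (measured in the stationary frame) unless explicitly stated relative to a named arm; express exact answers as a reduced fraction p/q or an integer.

class = fixed-axis compound train [2 meshes; 2 ratios multiply, 2 sense flips]
mesh 1 [32T→56T]: running ratio 4/7, sense −
mesh 2 [26T→33T]: running ratio 104/231, sense +
ω_out/ω_in = 104/231

104/231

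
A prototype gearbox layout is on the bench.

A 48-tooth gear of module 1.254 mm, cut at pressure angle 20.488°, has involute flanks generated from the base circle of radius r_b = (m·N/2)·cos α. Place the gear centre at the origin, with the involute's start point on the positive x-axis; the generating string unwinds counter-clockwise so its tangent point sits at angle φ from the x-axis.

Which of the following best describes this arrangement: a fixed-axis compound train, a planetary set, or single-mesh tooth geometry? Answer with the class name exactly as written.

single-mesh involute tooth geometry (48T wheel at module 1.254)
classification: single-mesh tooth geometry

single-mesh tooth geometry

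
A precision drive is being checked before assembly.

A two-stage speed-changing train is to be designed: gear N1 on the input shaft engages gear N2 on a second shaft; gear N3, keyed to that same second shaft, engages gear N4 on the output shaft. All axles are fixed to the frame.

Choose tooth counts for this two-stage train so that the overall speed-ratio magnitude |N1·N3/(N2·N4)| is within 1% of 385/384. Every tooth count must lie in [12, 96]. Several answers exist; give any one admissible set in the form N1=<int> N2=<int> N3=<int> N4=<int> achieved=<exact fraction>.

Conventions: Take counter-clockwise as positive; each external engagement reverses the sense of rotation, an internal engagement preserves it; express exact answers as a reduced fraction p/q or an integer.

N1=14 N2=12 N3=55 N4=64 achieved=385/384

topology: fixed-axis compound train — 2 stages, target 385/384
target = 385/384 in lowest terms: an exact hit needs N1·N3 = k·385 and N2·N4 = k·384 for one integer k, every count in [12, 96]; additionally prefer no 1:1 stage (N1 ≠ N2, N3 ≠ N4)
k = 1: no 1:1-free in-range split of k·385 and k·384 into factor pairs; take k = 2
k = 2: N1·N3 = 770 = 14·55, N2·N4 = 768 = 12·64
achieved = 14·55/(12·64) = 385/384; |achieved − target| = 0 ≤ 77/7680 ✓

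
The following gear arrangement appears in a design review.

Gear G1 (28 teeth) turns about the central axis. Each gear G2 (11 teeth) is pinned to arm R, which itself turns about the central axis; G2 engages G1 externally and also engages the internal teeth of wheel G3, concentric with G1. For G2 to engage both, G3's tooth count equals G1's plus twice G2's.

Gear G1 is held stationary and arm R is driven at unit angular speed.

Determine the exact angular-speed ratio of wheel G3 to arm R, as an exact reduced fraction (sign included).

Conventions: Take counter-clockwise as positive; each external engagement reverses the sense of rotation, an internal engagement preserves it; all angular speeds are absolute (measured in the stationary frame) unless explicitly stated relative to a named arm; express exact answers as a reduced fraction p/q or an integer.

39/25

class = planetary set [G3 = 28+2·11 = 50; Willis about the carrier]
ring teeth: 28 + 2·11 = 50
28(ω_sun−ω_arm) = −50(ω_ring−ω_arm),  ω_sun = 0, ω_arm = 1
ω_ring = 1 − (28/50)(0−1) = 39/25
ω_out/ω_in = 39/25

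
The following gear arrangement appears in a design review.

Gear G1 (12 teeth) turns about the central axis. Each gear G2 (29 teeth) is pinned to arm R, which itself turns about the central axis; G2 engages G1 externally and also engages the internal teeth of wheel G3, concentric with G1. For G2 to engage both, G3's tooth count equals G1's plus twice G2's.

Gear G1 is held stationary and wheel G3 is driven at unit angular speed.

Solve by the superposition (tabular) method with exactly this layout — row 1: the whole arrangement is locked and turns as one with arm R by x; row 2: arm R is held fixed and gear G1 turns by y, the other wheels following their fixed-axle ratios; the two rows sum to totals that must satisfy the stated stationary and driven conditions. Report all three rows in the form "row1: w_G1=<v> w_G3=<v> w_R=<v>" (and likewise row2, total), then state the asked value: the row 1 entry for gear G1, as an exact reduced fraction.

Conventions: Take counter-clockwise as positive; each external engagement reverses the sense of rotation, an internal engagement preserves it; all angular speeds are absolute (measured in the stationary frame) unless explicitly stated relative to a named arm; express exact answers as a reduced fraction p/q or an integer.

row1: w_G1=35/41 w_G3=35/41 w_R=35/41
row2: w_G1=-35/41 w_G3=6/41 w_R=0
total: w_G1=0 w_G3=1 w_R=35/41
asked value: 35/41

planetary set (12T centre, 29T on arm, 70T internal) — Willis relation
row 1 (train locked, turned with arm): all members turn x
row 2 — arm fixed, fixed-axis ratios: sun y, ring −(12/70)·y, arm 0
boundary: total ω_sun = x + y = 0 and total ω_ring = x − (12/70)·y = 1  ⇒  y = -35/41, x = 35/41
row 2 ring = −(12/70)·(-35/41) = 6/41
totals (row 1 + row 2): sun 35/41 + (-35/41) = 0, ring 35/41 + 6/41 = 1, arm 35/41 + 0 = 35/41
asked cell (row1, sun) = 35/41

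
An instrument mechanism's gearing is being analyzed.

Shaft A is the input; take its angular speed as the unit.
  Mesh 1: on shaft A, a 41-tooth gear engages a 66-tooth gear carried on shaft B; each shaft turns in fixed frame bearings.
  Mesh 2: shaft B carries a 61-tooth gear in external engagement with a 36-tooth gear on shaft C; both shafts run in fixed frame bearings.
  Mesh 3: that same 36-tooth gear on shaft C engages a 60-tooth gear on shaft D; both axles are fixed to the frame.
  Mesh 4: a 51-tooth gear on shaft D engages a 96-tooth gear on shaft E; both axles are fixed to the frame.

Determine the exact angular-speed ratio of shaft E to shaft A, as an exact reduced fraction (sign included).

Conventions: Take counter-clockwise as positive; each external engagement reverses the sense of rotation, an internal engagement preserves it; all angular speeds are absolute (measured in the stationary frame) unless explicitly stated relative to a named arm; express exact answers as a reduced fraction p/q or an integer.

class = fixed-axis compound train [4 meshes; 4 ratios multiply, 4 sense flips]
mesh 1 [41T→66T]: running ratio 41/66, sense −
mesh 2 [61T→36T]: running ratio 2501/2376, sense +
mesh 3 [36T→60T]: running ratio 2501/3960, sense −
mesh 4 [51T→96T]: running ratio 42517/126720, sense +
ω_out/ω_in = 42517/126720

42517/126720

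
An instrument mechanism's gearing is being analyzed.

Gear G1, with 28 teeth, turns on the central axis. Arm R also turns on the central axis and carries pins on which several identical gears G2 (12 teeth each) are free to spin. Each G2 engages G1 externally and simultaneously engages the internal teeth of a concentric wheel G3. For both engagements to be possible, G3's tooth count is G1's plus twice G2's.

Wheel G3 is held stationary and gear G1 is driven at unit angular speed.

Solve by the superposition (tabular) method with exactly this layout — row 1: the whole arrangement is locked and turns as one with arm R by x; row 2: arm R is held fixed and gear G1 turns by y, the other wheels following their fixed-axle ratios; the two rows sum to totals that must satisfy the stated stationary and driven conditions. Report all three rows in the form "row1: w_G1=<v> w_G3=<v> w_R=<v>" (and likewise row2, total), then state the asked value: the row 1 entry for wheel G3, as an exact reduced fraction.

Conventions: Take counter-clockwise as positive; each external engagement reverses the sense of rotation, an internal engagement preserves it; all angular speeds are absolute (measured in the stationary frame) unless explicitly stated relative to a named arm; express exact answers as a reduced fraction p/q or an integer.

topology: planetary set — G1 28T / G2 12T / G3 52T, arm = carrier (Willis)
row 1 (train locked, turned with arm): all members turn x
row 2 — arm fixed, fixed-axis ratios: sun y, ring −(28/52)·y, arm 0
boundary: total ω_ring = x − (28/52)·y = 0 and total ω_sun = x + y = 1  ⇒  y = 13/20, x = 7/20
row 2 ring = −(28/52)·13/20 = -7/20
totals (row 1 + row 2): sun 7/20 + 13/20 = 1, ring 7/20 + (-7/20) = 0, arm 7/20 + 0 = 7/20
asked cell (row1, ring) = 7/20

row1: w_G1=7/20 w_G3=7/20 w_R=7/20
row2: w_G1=13/20 w_G3=-7/20 w_R=0
total: w_G1=1 w_G3=0 w_R=7/20
asked value: 7/20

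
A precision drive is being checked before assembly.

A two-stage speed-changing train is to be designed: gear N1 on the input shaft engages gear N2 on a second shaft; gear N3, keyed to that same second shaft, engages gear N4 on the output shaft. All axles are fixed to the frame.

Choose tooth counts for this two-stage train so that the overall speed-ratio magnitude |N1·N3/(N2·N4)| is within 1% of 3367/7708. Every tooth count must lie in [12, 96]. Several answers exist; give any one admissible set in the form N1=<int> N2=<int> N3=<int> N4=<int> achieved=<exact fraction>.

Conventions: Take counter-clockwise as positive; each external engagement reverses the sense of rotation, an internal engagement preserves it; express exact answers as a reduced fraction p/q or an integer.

class = fixed-axis compound train [2-stage, 3367/7708 wanted]
target = 3367/7708 in lowest terms: an exact hit needs N1·N3 = k·3367 and N2·N4 = k·7708 for one integer k, every count in [12, 96]; additionally prefer no 1:1 stage (N1 ≠ N2, N3 ≠ N4)
k = 1: N1·N3 = 3367 = 37·91, N2·N4 = 7708 = 82·94
achieved = 37·91/(82·94) = 3367/7708; |achieved − target| = 0 ≤ 3367/770800 ✓

N1=37 N2=82 N3=91 N4=94 achieved=3367/7708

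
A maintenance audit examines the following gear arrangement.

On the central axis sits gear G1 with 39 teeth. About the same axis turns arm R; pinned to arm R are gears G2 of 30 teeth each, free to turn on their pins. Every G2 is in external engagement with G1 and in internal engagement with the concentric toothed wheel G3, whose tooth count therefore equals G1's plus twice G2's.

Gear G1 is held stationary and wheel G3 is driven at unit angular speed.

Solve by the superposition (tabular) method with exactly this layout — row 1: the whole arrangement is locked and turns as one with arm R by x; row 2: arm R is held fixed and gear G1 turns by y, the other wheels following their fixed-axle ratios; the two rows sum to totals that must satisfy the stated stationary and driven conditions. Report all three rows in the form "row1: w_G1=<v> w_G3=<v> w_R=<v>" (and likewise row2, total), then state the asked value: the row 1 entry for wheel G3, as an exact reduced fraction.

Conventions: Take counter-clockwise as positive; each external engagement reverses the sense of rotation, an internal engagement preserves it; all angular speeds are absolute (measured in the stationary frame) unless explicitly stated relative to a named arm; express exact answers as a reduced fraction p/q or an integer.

recognized (axles ride arm R): planetary set, 39/30/99 teeth
superposition row 1 [locked train]: every member turns x
superposition row 2 [arm held]: sun y, ring −(39/99)·y, arm 0
boundary: total ω_sun = x + y = 0 and total ω_ring = x − (39/99)·y = 1  ⇒  y = -33/46, x = 33/46
row 2 ring = −(39/99)·(-33/46) = 13/46
totals (row 1 + row 2): sun 33/46 + (-33/46) = 0, ring 33/46 + 13/46 = 1, arm 33/46 + 0 = 33/46
asked cell (row1, ring) = 33/46

row1: w_G1=33/46 w_G3=33/46 w_R=33/46
row2: w_G1=-33/46 w_G3=13/46 w_R=0
total: w_G1=0 w_G3=1 w_R=33/46
asked value: 33/46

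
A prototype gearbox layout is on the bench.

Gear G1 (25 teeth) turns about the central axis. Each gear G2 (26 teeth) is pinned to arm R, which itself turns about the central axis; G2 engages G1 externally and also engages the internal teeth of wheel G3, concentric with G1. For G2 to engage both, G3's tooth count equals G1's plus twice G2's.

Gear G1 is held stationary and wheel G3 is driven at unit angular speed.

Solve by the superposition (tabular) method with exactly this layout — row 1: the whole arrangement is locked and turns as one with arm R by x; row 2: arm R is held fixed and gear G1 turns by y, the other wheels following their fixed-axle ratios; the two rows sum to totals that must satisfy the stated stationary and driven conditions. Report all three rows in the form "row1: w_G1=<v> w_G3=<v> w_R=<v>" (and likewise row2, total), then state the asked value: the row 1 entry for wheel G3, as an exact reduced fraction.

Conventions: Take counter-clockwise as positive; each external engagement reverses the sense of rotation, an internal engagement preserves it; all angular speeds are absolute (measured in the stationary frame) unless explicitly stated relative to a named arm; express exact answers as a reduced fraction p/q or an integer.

class = planetary set [G3 = 25+2·26 = 77; Willis about the carrier]
superposition row 1 [locked train]: every member turns x
row 2 — arm fixed, fixed-axis ratios: sun y, ring −(25/77)·y, arm 0
boundary: total ω_sun = x + y = 0 and total ω_ring = x − (25/77)·y = 1  ⇒  y = -77/102, x = 77/102
row 2 ring = −(25/77)·(-77/102) = 25/102
totals (row 1 + row 2): sun 77/102 + (-77/102) = 0, ring 77/102 + 25/102 = 1, arm 77/102 + 0 = 77/102
asked cell (row1, ring) = 77/102

row1: w_G1=77/102 w_G3=77/102 w_R=77/102
row2: w_G1=-77/102 w_G3=25/102 w_R=0
total: w_G1=0 w_G3=1 w_R=77/102
asked value: 77/102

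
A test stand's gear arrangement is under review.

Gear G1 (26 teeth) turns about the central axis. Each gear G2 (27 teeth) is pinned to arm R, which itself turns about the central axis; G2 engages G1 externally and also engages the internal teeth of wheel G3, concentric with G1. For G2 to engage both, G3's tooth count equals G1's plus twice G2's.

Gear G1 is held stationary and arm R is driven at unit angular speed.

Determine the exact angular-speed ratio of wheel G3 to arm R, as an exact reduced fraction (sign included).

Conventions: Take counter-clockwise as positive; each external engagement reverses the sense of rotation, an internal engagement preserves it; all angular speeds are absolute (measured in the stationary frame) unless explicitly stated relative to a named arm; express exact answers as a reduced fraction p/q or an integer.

planetary set (26T centre, 27T on arm, 80T internal) — Willis relation
ring teeth: 26 + 2·27 = 80
26(ω_sun−ω_arm) = −80(ω_ring−ω_arm),  ω_sun = 0, ω_arm = 1
ω_ring = 1 − (26/80)(0−1) = 53/40
ω_out/ω_in = 53/40

53/40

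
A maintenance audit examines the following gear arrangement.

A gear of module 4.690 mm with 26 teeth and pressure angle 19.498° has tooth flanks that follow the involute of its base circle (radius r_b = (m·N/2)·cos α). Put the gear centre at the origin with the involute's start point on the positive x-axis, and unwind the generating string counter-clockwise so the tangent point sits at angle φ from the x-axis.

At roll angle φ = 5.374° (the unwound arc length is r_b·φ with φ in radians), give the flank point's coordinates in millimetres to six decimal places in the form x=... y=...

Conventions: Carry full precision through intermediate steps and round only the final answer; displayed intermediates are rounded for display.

x=57.725813 y=0.015794

single-mesh involute tooth geometry (26T wheel at module 4.690)
pitch radius r_p = m·N/2 = 4.690·26/2 = 60.970000
base radius r_b = r_p·cos α = 60.970000·cos 19.498° = 57.473562
roll angle φ = 5.374° = 0.09379399 rad
x = r_b·(cos φ + φ·sin φ) = 57.725813
y = r_b·(sin φ − φ·cos φ) = 0.015794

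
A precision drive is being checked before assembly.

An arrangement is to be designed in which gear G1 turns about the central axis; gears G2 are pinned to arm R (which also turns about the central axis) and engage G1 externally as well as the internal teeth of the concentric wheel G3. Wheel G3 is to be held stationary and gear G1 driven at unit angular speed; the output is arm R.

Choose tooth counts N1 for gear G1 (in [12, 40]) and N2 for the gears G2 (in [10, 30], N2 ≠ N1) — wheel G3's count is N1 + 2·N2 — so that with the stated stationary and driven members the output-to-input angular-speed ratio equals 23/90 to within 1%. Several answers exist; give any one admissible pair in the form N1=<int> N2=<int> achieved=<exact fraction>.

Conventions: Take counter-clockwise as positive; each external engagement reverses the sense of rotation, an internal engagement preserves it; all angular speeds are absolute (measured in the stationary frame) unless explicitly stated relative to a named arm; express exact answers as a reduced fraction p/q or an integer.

N1=23 N2=22 achieved=23/90

topology: planetary set — design target 23/90, arm = carrier (Willis)
Willis with ω_ring = 0: ω_arm/ω_sun = N1/(N1+N3); set equal to 23/90  ⇒  N3/N1 = 1/(23/90) − 1 = 67/23
N3 = N1 + 2·N2  ⇒  N2/N1 = (N3/N1 − 1)/2 = (67/23 − 1)/2 = 22/23
smallest multiple with N1 ≥ 12 and N2 ≥ 10: k = 1  ⇒  N1 = 1·23 = 23, N2 = 1·22 = 22 (N1 ≤ 40, N2 ≤ 30, N2 ≠ N1 ✓), N3 = 23 + 2·22 = 67
check: N1/(N1+N3) with N1 = 23, N3 = 67 gives 23/90; |achieved − target| = 0 ≤ 23/9000 ✓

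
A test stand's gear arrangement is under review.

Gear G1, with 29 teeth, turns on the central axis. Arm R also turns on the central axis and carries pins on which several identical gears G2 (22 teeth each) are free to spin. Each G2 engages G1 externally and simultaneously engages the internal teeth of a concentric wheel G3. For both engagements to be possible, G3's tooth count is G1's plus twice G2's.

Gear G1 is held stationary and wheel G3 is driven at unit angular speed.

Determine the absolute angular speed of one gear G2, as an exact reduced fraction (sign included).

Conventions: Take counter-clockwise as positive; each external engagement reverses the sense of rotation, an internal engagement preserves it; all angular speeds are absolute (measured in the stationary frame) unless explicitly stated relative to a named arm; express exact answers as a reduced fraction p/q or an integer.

recognized (axles ride arm R): planetary set, 29/22/73 teeth
ring teeth: 29 + 2·22 = 73
29(ω_sun−ω_arm) = −73(ω_ring−ω_arm),  ω_sun = 0, ω_ring = 1
29(0−ω_arm) = −73(1−ω_arm)  ⇒  102·ω_arm = 73  ⇒  ω_arm = 73/102
sun–planet mesh: 29·(0−73/102) = −22·(ω_p−ω_arm)  ⇒  ω_p−ω_arm = 2117/2244
ω_p = 73/102 + 2117/2244 = 73/44
exact speed ratio = 73/44

73/44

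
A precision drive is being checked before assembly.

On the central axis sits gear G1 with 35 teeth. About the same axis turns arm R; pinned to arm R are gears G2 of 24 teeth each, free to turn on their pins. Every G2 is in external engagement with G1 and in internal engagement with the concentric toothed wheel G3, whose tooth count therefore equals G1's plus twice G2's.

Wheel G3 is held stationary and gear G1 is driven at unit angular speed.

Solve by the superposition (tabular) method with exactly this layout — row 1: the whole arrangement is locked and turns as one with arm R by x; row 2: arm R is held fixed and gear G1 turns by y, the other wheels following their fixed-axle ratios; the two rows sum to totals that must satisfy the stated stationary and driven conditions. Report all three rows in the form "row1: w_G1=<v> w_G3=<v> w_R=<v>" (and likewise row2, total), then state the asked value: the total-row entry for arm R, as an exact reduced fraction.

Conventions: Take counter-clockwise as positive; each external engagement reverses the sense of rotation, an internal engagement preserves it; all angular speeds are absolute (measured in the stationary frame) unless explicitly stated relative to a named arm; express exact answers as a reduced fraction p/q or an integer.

row1: w_G1=35/118 w_G3=35/118 w_R=35/118
row2: w_G1=83/118 w_G3=-35/118 w_R=0
total: w_G1=1 w_G3=0 w_R=35/118
asked value: 35/118

topology: planetary set — G1 35T / G2 24T / G3 83T, arm = carrier (Willis)
row 1 — lock + rotate with arm: ω_sun = ω_ring = ω_arm = x
superposition row 2 [arm held]: sun y, ring −(35/83)·y, arm 0
boundary: total ω_ring = x − (35/83)·y = 0 and total ω_sun = x + y = 1  ⇒  y = 83/118, x = 35/118
row 2 ring = −(35/83)·83/118 = -35/118
totals (row 1 + row 2): sun 35/118 + 83/118 = 1, ring 35/118 + (-35/118) = 0, arm 35/118 + 0 = 35/118
asked cell (total, arm) = 35/118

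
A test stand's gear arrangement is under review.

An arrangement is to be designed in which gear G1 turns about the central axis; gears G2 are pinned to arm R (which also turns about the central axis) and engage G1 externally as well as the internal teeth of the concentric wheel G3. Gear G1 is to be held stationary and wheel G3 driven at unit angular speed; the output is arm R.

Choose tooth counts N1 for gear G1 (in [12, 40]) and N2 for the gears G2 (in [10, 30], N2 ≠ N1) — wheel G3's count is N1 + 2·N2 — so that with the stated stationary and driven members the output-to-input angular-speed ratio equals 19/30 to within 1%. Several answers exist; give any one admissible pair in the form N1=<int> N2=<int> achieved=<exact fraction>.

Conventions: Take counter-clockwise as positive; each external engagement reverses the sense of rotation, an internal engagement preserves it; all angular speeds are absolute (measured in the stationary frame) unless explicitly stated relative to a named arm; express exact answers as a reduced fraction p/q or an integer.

topology: planetary set — design target 19/30, arm = carrier (Willis)
Willis with ω_sun = 0: ω_arm/ω_ring = N3/(N1+N3); set equal to 19/30  ⇒  N3/N1 = (19/30)/(1 − 19/30) = 19/11
N3 = N1 + 2·N2  ⇒  N2/N1 = (N3/N1 − 1)/2 = (19/11 − 1)/2 = 4/11
smallest multiple with N1 ≥ 12 and N2 ≥ 10: k = 3  ⇒  N1 = 3·11 = 33, N2 = 3·4 = 12 (N1 ≤ 40, N2 ≤ 30, N2 ≠ N1 ✓), N3 = 33 + 2·12 = 57
check: N3/(N1+N3) with N1 = 33, N3 = 57 gives 19/30; |achieved − target| = 0 ≤ 19/3000 ✓

N1=33 N2=12 achieved=19/30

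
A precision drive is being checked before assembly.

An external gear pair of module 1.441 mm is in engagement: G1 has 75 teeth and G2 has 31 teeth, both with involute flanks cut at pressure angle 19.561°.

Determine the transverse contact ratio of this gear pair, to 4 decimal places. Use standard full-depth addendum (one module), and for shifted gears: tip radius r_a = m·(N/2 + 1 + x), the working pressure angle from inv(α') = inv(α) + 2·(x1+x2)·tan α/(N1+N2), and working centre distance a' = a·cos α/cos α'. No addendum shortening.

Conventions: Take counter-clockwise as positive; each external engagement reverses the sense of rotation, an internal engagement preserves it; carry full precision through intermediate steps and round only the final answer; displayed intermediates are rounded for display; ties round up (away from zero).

topology: single-mesh involute geometry — m = 1.441, 75T/31T pair
base radii: r_b1 = 50.918756, r_b2 = 21.046419
tip radii: r_a1 = 55.478500, r_a2 = 23.776500
no profile shift: α' = α, a' = a
action lengths: √(r_a1²−r_b1²) = 22.025989, √(r_a2²−r_b2²) = 11.062106
base pitch p_b = π·m·cos α = 4.265760
CR = (22.025989 + 11.062106 − 76.373000·sin 19.56100°)/4.265760 = 1.762319
contact ratio ≈ 1.7623

1.7623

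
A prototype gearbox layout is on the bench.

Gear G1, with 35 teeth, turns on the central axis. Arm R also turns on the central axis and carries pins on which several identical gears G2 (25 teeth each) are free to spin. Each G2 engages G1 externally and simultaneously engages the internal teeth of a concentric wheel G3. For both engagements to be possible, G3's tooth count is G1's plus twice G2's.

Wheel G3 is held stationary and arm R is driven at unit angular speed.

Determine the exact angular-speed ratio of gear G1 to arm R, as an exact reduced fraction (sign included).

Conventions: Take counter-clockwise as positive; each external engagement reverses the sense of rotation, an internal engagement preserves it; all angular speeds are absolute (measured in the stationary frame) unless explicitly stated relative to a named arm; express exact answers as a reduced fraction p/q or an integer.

24/7

topology: planetary set — G1 35T / G2 25T / G3 85T, arm = carrier (Willis)
ring teeth: 35 + 2·25 = 85
35(ω_sun−ω_arm) = −85(ω_ring−ω_arm),  ω_ring = 0, ω_arm = 1
ω_sun = 1 − (85/35)(0−1) = 24/7
ω_out/ω_in = 24/7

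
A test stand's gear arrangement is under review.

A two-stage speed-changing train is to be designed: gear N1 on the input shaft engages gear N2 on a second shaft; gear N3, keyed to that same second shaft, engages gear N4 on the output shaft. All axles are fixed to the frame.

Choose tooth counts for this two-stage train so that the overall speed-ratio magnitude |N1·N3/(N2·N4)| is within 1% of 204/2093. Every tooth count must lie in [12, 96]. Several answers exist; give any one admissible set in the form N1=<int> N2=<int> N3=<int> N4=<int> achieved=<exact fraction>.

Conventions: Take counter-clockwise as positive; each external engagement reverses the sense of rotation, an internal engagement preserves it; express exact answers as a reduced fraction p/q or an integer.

2-stage fixed-axis compound train for ratio 204/2093
target = 204/2093 in lowest terms: an exact hit needs N1·N3 = k·204 and N2·N4 = k·2093 for one integer k, every count in [12, 96]; additionally prefer no 1:1 stage (N1 ≠ N2, N3 ≠ N4)
k = 1: N1·N3 = 204 = 12·17, N2·N4 = 2093 = 23·91
achieved = 12·17/(23·91) = 204/2093; |achieved − target| = 0 ≤ 51/52325 ✓

N1=12 N2=23 N3=17 N4=91 achieved=204/2093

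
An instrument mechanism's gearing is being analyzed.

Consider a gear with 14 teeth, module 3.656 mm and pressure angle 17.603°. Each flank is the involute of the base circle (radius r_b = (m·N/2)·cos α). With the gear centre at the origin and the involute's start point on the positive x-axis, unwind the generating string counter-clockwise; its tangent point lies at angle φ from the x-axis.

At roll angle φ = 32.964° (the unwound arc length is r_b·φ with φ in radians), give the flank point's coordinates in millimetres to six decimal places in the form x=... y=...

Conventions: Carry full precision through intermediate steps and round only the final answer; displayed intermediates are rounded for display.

class = single-mesh tooth geometry [base-circle involute, m = 3.656, 14T]
pitch radius r_p = m·N/2 = 3.656·14/2 = 25.592000
base radius r_b = r_p·cos α = 25.592000·cos 17.603° = 24.393650
roll angle φ = 32.964° = 0.57533033 rad
x = r_b·(cos φ + φ·sin φ) = 28.102869
y = r_b·(sin φ − φ·cos φ) = 1.497833

x=28.102869 y=1.497833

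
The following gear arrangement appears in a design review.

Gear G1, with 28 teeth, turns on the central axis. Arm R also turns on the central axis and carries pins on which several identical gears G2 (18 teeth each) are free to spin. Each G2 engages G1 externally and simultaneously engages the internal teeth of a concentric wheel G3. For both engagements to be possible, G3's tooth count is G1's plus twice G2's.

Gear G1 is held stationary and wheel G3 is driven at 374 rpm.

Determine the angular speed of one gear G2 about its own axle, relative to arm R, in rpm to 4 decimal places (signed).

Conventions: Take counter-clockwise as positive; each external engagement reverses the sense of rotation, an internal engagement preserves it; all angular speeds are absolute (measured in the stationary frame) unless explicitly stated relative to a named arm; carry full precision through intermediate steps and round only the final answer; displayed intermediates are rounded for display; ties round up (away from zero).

class = planetary set [G3 = 28+2·18 = 64; Willis about the carrier]
normalise by the input: solve with ω_ring = 1, then scale by 374 rpm
ring teeth: 28 + 2·18 = 64
28(ω_sun−ω_arm) = −64(ω_ring−ω_arm),  ω_sun = 0, ω_ring = 1
28(0−ω_arm) = −64(1−ω_arm)  ⇒  92·ω_arm = 64  ⇒  ω_arm = 16/23
sun–planet mesh: 28·(0−16/23) = −18·(ω_p−ω_arm)  ⇒  ω_p−ω_arm = 224/207
scale: ω_p−ω_arm = 224/207 × 374 rpm = +404.7150 rpm

+404.7150 rpm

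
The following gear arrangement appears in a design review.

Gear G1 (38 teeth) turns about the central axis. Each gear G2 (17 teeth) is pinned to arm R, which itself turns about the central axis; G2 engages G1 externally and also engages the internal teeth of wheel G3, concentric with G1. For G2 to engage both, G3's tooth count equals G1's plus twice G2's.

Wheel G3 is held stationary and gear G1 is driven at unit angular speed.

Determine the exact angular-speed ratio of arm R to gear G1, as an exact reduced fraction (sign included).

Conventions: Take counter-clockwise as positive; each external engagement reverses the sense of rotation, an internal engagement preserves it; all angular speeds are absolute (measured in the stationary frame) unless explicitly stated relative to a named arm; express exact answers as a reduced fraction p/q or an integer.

19/55

class = planetary set [G3 = 38+2·17 = 72; Willis about the carrier]
ring teeth: 38 + 2·17 = 72
38(ω_sun−ω_arm) = −72(ω_ring−ω_arm),  ω_ring = 0, ω_sun = 1
38(1−ω_arm) = −72(0−ω_arm)  ⇒  110·ω_arm = 38  ⇒  ω_arm = 19/55
ω_out/ω_in = 19/55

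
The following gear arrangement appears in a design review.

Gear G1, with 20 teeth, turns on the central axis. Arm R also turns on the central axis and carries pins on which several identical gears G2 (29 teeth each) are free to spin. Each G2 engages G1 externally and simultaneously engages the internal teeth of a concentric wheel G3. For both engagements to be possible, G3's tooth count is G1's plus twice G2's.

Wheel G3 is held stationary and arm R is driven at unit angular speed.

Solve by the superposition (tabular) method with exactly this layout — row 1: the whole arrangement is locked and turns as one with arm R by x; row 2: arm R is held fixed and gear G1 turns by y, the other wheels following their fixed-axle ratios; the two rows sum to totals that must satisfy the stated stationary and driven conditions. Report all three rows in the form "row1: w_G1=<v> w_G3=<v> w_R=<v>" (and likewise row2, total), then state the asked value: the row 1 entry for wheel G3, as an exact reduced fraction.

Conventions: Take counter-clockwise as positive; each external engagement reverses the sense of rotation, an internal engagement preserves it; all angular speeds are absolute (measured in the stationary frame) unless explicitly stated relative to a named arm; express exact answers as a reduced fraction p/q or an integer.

topology: planetary set — G1 20T / G2 29T / G3 78T, arm = carrier (Willis)
superposition row 1 [locked train]: every member turns x
row 2 (arm held, sun turns y): ω_ring = −(20/78)·y, ω_arm = 0
boundary: total ω_ring = x − (20/78)·y = 0 and total ω_arm = x = 1  ⇒  y = 39/10, x = 1
row 2 ring = −(20/78)·39/10 = -1
totals (row 1 + row 2): sun 1 + 39/10 = 49/10, ring 1 + (-1) = 0, arm 1 + 0 = 1
asked cell (row1, ring) = 1

row1: w_G1=1 w_G3=1 w_R=1
row2: w_G1=39/10 w_G3=-1 w_R=0
total: w_G1=49/10 w_G3=0 w_R=1
asked value: 1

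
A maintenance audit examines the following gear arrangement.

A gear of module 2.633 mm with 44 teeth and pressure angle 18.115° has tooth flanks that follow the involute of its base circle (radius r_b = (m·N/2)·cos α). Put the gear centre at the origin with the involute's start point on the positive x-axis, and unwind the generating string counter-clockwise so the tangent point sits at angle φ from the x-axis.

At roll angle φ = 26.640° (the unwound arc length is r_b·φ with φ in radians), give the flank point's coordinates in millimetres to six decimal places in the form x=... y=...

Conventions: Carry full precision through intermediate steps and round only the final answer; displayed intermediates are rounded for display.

x=60.688061 y=1.805058

class = single-mesh tooth geometry [base-circle involute, m = 2.633, 44T]
pitch radius r_p = m·N/2 = 2.633·44/2 = 57.926000
base radius r_b = r_p·cos α = 57.926000·cos 18.115° = 55.054861
roll angle φ = 26.640° = 0.46495571 rad
x = r_b·(cos φ + φ·sin φ) = 60.688061
y = r_b·(sin φ − φ·cos φ) = 1.805058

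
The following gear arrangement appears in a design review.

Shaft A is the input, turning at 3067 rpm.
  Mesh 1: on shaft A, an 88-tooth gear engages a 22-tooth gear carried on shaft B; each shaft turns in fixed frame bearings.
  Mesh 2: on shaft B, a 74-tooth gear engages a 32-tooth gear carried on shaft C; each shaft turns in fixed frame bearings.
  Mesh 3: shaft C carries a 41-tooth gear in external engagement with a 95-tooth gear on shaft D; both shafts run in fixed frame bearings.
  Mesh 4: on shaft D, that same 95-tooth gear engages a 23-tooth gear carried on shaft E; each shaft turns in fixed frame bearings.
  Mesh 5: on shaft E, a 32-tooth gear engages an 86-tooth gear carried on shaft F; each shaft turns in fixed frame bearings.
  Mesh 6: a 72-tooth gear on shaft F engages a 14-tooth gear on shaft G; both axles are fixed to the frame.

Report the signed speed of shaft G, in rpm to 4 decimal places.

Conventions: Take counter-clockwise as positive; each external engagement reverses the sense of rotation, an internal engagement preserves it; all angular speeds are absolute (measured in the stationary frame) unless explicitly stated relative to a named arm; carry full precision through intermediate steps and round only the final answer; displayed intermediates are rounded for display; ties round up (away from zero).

+96775.9665 rpm

class = fixed-axis compound train [6 meshes; 6 ratios multiply, 6 sense flips]
mesh 1 [88T→22T]: ω = 3067.0000×88/22 = 12268.0000 rpm, sense flips to −
mesh 2 [74T→32T]: ω = 12268.0000×74/32 = 28369.7500 rpm, sense flips to +
mesh 3 [41T→95T]: ω = 28369.7500×41/95 = 12243.7868 rpm, sense flips to −
mesh 4 [95T→23T]: ω = 12243.7868×95/23 = 50572.1630 rpm, sense flips to +
mesh 5 [32T→86T]: ω = 50572.1630×32/86 = 18817.5490 rpm, sense flips to −
mesh 6 [72T→14T]: ω = 18817.5490×72/14 = 96775.9665 rpm, sense flips to +
signed output speed = +96775.9665 rpm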